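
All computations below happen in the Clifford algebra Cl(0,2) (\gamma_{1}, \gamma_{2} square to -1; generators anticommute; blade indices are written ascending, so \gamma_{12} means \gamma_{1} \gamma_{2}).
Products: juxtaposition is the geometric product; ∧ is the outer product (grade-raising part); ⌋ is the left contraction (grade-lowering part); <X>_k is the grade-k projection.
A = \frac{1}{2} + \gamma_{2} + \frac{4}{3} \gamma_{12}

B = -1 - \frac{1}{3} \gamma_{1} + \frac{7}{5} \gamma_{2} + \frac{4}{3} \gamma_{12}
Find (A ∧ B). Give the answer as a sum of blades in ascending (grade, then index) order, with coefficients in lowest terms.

step 1: -\frac{1}{2} - \frac{1}{6} \gamma_{1} - \frac{3}{10} \gamma_{2} - \frac{1}{3} \gamma_{12}
Answer: -\frac{1}{2} - \frac{1}{6} \gamma_{1} - \frac{3}{10} \gamma_{2} - \frac{1}{3} \gamma_{12}


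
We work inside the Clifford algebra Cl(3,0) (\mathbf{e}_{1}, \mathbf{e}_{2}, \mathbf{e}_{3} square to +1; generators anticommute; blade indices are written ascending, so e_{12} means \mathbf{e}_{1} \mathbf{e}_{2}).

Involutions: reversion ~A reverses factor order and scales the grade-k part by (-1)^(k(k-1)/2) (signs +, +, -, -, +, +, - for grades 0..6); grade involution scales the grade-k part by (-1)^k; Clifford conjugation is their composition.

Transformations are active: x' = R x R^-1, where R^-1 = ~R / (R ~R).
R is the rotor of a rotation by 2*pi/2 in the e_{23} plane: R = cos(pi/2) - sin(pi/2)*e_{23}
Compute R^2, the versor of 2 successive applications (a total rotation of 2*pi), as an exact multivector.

Rotor phase runs at HALF the rotation angle; powers of one rotor simply add phase, so after 2 steps in e_{23} the phase is 2*pi/2 = \pi and R^2 = cos(\pi) - sin(\pi)*e_{23}.
cos(\pi) = -1 and sin(\pi) = 0, so R^2 = -1. The total rotation 2*pi is 1 full turn, so every vector returns to itself, yet the rotor is -1, on the OTHER sheet of the double cover (an odd number of 2*pi turns).
Answer: -1


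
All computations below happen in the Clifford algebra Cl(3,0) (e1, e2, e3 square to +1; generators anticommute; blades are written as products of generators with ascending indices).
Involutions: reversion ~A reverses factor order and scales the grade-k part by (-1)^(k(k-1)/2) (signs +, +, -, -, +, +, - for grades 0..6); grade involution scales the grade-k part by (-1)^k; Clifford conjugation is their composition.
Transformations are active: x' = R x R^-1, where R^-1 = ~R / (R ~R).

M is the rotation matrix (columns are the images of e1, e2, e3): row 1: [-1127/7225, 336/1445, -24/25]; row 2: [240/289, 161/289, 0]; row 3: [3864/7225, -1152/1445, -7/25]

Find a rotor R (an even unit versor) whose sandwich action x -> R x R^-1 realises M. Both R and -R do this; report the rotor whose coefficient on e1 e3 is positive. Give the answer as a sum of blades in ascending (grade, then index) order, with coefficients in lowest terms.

Method: write R = a + b12*e1 e2 + b13*e1 e3 + b23*e2 e3 with a^2 + b12^2 + b13^2 + b23^2 = 1 (so R^-1 = ~R). Expanding the columns R e_j ~R gives tr M = 4a^2 - 1 and, from the antisymmetric part, M21 - M12 = -4a*b12, M13 - M31 = 4a*b13, M32 - M23 = -4a*b23.
Here tr M = 35/289, so a^2 = (1 + tr M)/4 = 81/289 and a = ±9/17. Taking a = 9/17: M21 - M12 = 864/1445, M13 - M31 = -432/289, M32 - M23 = -1152/1445, giving b12 = -24/85, b13 = -12/17, b23 = 32/85, i.e. R = 9/17 - 24/85*e1 e2 - 12/17*e1 e3 + 32/85*e2 e3.
Its e1 e3 coefficient is negative, so report the other preimage -R.
Answer: -9/17 + 24/85*e1 e2 + 12/17*e1 e3 - 32/85*e2 e3. Sheet selection: the two-to-one cover makes ±R indistinguishable at the matrix level (trace 35/289), so uniqueness comes from the required sign on e1 e3.


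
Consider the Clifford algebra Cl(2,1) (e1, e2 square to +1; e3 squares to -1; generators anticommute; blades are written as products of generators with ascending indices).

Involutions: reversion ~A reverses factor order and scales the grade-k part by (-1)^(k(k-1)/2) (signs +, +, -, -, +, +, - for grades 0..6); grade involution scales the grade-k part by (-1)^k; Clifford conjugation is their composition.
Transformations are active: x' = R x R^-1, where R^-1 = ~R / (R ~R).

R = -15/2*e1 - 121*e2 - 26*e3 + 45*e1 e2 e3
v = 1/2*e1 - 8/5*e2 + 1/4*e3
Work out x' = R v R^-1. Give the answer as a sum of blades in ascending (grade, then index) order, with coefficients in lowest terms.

~R = -15/2*e1 - 121*e2 - 26*e3 - 45*e1 e2 e3, and R ~R = 47985/4, so R^-1 = ~R / (47985/4).
R v = 3927/20 + 245/4*e1 e2 + 665/8*e1 e3 - 987/20*e2 e3
Answer: -343/914*e1 - 19849/11425*e2 - 29321/45700*e3


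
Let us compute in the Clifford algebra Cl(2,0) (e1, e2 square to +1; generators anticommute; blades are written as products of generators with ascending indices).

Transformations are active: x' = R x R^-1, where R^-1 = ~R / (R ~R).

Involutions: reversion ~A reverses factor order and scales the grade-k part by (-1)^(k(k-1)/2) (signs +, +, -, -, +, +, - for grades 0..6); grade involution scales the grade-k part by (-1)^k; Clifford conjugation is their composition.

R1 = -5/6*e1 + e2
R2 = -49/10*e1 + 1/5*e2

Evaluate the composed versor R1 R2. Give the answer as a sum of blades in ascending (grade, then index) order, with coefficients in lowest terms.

Distribute over the terms of R1 (each basis-blade product reordered to ascending indices, repeated generators contracted through their squares):
(-5/6*e1) R2 = 49/12 - 1/6*e1 e2
(e2) R2 = 1/5 + 49/10*e1 e2
Summing the partial products and collecting blades:
Answer: 257/60 + 71/15*e1 e2


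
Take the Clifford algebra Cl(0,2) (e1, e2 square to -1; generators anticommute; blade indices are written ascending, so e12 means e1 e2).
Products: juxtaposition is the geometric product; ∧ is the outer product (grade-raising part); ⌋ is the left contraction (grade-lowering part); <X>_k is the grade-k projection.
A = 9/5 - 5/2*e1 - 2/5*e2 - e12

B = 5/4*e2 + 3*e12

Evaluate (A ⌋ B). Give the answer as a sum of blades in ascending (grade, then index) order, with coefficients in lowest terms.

step 1: 7/2 - 6/5*e1 + 39/4*e2 + 27/5*e12
Answer: 7/2 - 6/5*e1 + 39/4*e2 + 27/5*e12


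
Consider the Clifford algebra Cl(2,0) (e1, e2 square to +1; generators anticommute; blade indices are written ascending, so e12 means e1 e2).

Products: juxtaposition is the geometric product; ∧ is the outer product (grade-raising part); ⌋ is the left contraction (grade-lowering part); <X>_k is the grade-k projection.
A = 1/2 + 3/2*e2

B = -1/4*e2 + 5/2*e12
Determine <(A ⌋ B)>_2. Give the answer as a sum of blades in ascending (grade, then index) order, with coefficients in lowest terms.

step 1: -3/8 - 15/4*e1 - 1/8*e2 + 5/4*e12
step 2: 5/4*e12
Answer: 5/4*e12


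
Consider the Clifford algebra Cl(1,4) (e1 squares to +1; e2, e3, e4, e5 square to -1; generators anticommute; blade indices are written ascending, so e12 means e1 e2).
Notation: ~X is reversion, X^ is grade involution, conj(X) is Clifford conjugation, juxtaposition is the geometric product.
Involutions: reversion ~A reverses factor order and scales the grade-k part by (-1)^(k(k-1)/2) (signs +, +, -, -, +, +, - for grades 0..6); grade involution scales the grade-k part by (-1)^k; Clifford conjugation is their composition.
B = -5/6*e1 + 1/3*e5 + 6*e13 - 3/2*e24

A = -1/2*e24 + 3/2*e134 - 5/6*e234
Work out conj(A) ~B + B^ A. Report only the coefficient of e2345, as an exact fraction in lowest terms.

first term: -3/4 - 5/4*e3 - 9*e4 - 5/4*e34 - 9/4*e123 - 65/12*e124 + 1/6*e245 + 83/36*e1234 + 1/2*e1345 - 5/18*e2345
second term: -3/4 + 5/4*e3 + 9*e4 + 5/4*e34 - 9/4*e123 - 65/12*e124 + 1/6*e245 + 83/36*e1234 + 1/2*e1345 - 5/18*e2345
Answer: -5/9


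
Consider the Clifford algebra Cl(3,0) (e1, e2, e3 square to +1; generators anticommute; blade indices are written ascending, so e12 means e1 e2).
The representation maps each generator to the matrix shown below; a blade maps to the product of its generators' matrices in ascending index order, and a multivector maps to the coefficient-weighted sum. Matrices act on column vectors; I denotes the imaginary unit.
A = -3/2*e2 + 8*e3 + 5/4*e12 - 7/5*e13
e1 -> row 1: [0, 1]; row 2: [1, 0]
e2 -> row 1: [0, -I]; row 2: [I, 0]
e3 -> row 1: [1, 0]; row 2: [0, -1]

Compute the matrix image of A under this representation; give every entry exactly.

Bivector images (products of the table entries): rho(e12) = rho(e1)rho(e2) = row 1: [I, 0]; row 2: [0, -I]; rho(e13) = rho(e1)rho(e3) = row 1: [0, -1]; row 2: [1, 0].
M = (-3/2)*rho(e2) + (8)*rho(e3) + (5/4)*rho(e12) + (-7/5)*rho(e13), summed entrywise:
Answer: row 1: [8 + 5*I/4, 7/5 + 3*I/2]; row 2: [-7/5 - 3*I/2, -8 - 5*I/4]


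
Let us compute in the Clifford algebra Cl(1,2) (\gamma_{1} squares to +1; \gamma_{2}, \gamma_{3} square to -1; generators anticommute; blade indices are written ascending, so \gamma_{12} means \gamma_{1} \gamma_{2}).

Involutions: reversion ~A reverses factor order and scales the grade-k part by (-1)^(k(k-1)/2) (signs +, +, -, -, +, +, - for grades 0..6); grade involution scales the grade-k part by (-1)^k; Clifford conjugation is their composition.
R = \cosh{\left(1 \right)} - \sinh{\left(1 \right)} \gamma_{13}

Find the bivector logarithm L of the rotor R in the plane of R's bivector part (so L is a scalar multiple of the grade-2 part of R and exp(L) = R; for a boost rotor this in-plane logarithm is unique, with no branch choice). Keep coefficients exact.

The scalar part of R is \cosh{\left(1 \right)}, which fixes the rapidity magnitude through cosh (cosh is even, so it cannot fix the sign — the bivector part carries that); dividing the bivector part by sinh of the rapidity gives the plane, and L = rapidity * plane, where the joint sign ambiguity of (rapidity, plane) cancels in the product.
Concretely: cosh(rapidity) = \cosh{\left(1 \right)} gives rapidity = ±1, and since rapidity/sinh(rapidity) is even the sign is immaterial: L = (rapidity/sinh(rapidity)) * <R>_2 = (\frac{1}{\sinh{\left(1 \right)}}) * <R>_2.
Answer: -\gamma_{13}


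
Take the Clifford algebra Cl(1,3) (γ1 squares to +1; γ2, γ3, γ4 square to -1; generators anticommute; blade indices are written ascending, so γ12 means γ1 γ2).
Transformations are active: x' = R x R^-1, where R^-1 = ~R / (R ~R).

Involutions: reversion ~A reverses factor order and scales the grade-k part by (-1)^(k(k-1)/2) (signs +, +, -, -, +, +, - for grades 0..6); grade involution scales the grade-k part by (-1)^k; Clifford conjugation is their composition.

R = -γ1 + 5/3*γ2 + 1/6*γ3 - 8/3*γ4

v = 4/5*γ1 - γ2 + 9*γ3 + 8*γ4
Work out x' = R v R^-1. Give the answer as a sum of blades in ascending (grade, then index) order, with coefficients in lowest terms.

~R = -γ1 + 5/3*γ2 + 1/6*γ3 - 8/3*γ4, and R ~R = -107/12, so R^-1 = ~R / (-107/12).
R v = 207/10 - 1/3*γ12 - 137/15*γ13 - 88/15*γ14 + 91/6*γ23 + 32/3*γ24 + 76/3*γ34
Answer: 2056/535*γ1 - 721/107*γ2 - 5229/535*γ3 + 2344/535*γ4


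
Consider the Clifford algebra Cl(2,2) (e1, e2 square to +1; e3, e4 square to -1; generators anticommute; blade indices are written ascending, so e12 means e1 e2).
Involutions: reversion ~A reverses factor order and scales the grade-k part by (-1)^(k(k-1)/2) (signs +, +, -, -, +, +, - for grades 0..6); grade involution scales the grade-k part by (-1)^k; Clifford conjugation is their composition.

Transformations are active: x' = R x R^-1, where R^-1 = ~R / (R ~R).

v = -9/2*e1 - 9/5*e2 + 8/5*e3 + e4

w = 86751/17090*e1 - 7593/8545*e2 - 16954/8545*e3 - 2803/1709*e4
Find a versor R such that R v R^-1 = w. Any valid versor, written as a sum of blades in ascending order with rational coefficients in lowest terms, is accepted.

Reasoning: v^2 = w^2 = 1993/100 since conjugation preserves the quadratic form; R = v + w = 4923/8545*e1 - 22974/8545*e2 - 3282/8545*e3 - 1094/1709*e4 is then valid when invertible, keeping its own part and reversing (v - w)/2.
Answer: 4923/8545*e1 - 22974/8545*e2 - 3282/8545*e3 - 1094/1709*e4


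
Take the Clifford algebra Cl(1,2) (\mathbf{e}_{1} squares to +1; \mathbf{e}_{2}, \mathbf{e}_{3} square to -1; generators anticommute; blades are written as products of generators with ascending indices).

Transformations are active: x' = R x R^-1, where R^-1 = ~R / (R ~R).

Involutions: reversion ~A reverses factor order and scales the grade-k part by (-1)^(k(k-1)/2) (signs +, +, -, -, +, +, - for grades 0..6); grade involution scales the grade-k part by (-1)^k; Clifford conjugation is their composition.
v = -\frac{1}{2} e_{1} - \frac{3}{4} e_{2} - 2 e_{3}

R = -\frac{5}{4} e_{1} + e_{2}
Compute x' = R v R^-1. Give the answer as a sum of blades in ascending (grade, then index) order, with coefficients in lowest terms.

~R = -\frac{5}{4} e_{1} + e_{2}, and R ~R = \frac{9}{16}, so R^-1 = ~R / (\frac{9}{16}).
R v = \frac{11}{8} + \frac{23}{16} e_{1} e_{2} + \frac{5}{2} e_{1} e_{3} - 2 e_{2} e_{3}
Answer: -\frac{101}{18} e_{1} + \frac{203}{36} e_{2} + 2 e_{3}


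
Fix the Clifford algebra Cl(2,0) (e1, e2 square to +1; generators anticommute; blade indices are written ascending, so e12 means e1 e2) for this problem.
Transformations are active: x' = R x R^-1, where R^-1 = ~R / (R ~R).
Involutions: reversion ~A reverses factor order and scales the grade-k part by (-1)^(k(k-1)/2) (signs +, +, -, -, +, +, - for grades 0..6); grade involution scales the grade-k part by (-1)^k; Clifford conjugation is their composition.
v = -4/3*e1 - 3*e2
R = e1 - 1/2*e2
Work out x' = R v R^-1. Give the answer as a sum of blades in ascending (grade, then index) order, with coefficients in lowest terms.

~R = e1 - 1/2*e2, and R ~R = 5/4, so R^-1 = ~R / (5/4).
R v = 1/6 - 11/3*e12
Answer: 8/5*e1 + 43/15*e2


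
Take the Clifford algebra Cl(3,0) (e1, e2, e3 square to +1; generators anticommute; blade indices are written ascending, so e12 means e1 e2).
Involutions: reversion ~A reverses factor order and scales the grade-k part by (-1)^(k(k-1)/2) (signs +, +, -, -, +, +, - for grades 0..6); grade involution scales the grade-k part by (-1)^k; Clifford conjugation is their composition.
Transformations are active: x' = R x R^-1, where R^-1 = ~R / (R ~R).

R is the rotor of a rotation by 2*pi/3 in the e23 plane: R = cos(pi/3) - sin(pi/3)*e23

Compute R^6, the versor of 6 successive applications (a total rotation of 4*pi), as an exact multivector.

Half-angle bookkeeping: 6 applications in e23 add up to rotor phase 6*pi/3 = 2*pi, so R^6 = cos(2*pi) - sin(2*pi)*e23.
cos(2*pi) = 1 and sin(2*pi) = 0, so R^6 = 1. The total rotation 4*pi is 2 full turns, so every vector returns to itself, yet the rotor is +1, back on the identity sheet (an even number of 2*pi turns).
Answer: 1


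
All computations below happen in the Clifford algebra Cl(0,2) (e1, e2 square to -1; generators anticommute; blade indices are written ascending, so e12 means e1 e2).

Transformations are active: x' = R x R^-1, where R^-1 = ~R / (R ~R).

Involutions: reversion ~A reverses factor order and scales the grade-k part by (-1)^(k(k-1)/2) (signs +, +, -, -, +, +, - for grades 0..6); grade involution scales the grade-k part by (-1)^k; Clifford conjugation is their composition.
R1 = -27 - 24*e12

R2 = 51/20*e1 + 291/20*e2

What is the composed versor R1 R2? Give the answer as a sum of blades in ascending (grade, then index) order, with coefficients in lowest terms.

Distribute over the terms of R1 (each basis-blade product reordered to ascending indices, repeated generators contracted through their squares):
(-27) R2 = -1377/20*e1 - 7857/20*e2
(-24*e12) R2 = 1746/5*e1 - 306/5*e2
Summing the partial products and collecting blades:
Answer: 5607/20*e1 - 9081/20*e2


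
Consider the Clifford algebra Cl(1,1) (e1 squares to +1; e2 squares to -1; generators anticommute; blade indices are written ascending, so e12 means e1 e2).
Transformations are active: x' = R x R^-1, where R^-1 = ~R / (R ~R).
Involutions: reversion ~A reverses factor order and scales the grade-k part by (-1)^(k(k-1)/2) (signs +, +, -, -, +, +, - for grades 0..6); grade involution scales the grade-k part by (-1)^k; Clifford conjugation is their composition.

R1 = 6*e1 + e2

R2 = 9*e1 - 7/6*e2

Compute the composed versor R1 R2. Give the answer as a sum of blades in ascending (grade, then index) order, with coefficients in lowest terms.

Distribute over the terms of R1 (each basis-blade product reordered to ascending indices, repeated generators contracted through their squares):
(6*e1) R2 = 54 - 7*e12
(e2) R2 = 7/6 - 9*e12
Summing the partial products and collecting blades:
Answer: 331/6 - 16*e12


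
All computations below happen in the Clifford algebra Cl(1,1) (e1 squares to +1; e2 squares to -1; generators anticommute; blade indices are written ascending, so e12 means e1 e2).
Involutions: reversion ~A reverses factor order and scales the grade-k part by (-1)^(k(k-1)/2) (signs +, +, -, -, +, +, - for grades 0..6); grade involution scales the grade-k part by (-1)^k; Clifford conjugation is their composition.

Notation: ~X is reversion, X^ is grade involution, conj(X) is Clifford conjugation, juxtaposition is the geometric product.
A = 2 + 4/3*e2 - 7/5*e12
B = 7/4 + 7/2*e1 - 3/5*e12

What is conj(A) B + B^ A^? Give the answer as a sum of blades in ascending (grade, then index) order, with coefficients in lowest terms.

first term: 133/50 + 39/5*e1 - 217/30*e2 + 71/12*e12
second term: 217/50 - 39/5*e1 + 77/30*e2 + 61/60*e12
Answer: 7 - 14/3*e2 + 104/15*e12


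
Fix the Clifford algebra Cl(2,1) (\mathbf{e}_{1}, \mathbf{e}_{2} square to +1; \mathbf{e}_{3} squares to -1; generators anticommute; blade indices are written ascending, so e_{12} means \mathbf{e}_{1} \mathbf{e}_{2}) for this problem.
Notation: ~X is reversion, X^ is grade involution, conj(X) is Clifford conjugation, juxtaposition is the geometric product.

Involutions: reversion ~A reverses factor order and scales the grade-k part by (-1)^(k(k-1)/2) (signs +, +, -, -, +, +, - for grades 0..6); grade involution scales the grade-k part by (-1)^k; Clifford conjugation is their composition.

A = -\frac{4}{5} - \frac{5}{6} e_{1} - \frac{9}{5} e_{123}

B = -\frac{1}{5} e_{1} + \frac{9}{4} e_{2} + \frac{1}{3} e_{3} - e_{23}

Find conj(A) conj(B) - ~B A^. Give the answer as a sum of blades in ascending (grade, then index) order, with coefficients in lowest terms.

first term: \frac{1}{6} - \frac{49}{25} e_{1} + \frac{9}{5} e_{2} + \frac{4}{15} e_{3} - \frac{99}{40} e_{12} - \frac{779}{180} e_{13} - \frac{29}{25} e_{23} + \frac{5}{6} e_{123}
second term: -\frac{1}{6} + \frac{49}{25} e_{1} - \frac{9}{5} e_{2} - \frac{4}{15} e_{3} - \frac{99}{40} e_{12} - \frac{779}{180} e_{13} - \frac{29}{25} e_{23} + \frac{5}{6} e_{123}
Answer: \frac{1}{3} - \frac{98}{25} e_{1} + \frac{18}{5} e_{2} + \frac{8}{15} e_{3}


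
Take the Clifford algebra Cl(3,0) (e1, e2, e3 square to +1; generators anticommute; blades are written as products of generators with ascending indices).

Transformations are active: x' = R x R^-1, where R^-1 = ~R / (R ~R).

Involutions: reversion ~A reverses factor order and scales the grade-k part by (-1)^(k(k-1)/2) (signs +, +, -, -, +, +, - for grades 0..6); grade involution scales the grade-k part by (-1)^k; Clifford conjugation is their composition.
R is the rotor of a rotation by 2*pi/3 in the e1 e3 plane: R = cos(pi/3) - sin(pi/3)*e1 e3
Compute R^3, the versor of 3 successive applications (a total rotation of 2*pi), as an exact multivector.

Half-angle bookkeeping: 3 applications in e1 e3 add up to rotor phase 3*pi/3 = pi, so R^3 = cos(pi) - sin(pi)*e1 e3.
cos(pi) = -1 and sin(pi) = 0, so R^3 = -1. The total rotation 2*pi is 1 full turn, so every vector returns to itself, yet the rotor is -1, on the OTHER sheet of the double cover (an odd number of 2*pi turns).
Answer: -1


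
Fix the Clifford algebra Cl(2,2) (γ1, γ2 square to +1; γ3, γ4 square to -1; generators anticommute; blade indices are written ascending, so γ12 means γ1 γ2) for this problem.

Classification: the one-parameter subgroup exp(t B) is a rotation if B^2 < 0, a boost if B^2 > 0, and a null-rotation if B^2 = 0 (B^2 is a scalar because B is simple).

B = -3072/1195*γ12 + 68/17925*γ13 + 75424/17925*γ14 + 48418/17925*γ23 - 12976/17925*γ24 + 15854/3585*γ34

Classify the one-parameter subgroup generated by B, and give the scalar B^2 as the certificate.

B^2 term by term: the squares give (-3072/1195)^2*(γ12)^2 + (68/17925)^2*(γ13)^2 + (75424/17925)^2*(γ14)^2 + (48418/17925)^2*(γ23)^2 + (-12976/17925)^2*(γ24)^2 + (15854/3585)^2*(γ34)^2 = 9437184/1428025*(-1) + 4624/321305625*(+1) + 5688779776/321305625*(+1) + 2344302724/321305625*(+1) + 168376576/321305625*(+1) + 251349316/12852225*(-1) = -16/25 (each basis 2-blade squares to minus the product of its generators' squares); cross terms between blades sharing an index anticommute and cancel; the commuting (index-disjoint) pairs give grade-4 terms 2*c*c'*(blade product), which cancel blade by blade — γ1234: -32468992/1428025 + 1764736/321305625 + 7303758464/321305625 = 0 — confirming B is simple. So B^2 = -16/25.
Answer: rotation, certificate B^2 = -16/25. The scalar -16/25 is the complete invariant here: its sign names the subgroup type.


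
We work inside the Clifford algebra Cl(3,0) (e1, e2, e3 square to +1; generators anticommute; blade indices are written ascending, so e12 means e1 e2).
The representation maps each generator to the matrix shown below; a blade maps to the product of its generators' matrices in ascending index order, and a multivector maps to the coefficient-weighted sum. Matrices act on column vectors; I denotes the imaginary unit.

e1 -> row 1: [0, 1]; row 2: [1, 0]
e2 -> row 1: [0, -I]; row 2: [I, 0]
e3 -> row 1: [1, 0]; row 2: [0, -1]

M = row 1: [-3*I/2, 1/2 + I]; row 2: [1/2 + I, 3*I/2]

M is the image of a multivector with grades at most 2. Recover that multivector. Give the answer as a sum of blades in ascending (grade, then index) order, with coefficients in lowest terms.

Method: 1, rho(e1), rho(e2), rho(e3) form a trace-orthogonal basis of the 2x2 complex matrices (tr(X Y) = 2 if X = Y, else 0), so M = m0*1 + m1*rho(e1) + m2*rho(e2) + m3*rho(e3) with m0 = tr(M)/2 = 0, m1 = tr(M rho(e1))/2 = 1/2 + I, m2 = tr(M rho(e2))/2 = 0, m3 = tr(M rho(e3))/2 = -3*I/2.
Multiplying table entries, the bivector images are rho(e12) = I*rho(e3), rho(e13) = -I*rho(e2), rho(e23) = I*rho(e1); with real blade coefficients the real parts of m0..m3 are the coefficients of 1, e1, e2, e3 and the imaginary parts give the bivectors (e23: Im m1, e13: -Im m2, e12: Im m3).
Answer: 1/2*e1 - 3/2*e12 + e23


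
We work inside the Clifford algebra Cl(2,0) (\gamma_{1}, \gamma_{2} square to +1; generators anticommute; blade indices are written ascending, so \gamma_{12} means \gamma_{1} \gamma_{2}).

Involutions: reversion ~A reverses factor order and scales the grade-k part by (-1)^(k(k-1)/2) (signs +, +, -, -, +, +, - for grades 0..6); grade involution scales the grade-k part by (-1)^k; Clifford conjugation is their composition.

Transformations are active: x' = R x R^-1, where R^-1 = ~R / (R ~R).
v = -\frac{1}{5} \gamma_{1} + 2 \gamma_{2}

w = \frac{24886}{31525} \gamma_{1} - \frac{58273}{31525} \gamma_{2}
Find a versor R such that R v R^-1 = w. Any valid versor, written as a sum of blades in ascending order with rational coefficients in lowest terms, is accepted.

R = v + w = \frac{18581}{31525} \gamma_{1} + \frac{4777}{31525} \gamma_{2} works: the equal norms (\frac{101}{25}) guarantee its sandwich swaps v into w.
Answer: \frac{18581}{31525} \gamma_{1} + \frac{4777}{31525} \gamma_{2}


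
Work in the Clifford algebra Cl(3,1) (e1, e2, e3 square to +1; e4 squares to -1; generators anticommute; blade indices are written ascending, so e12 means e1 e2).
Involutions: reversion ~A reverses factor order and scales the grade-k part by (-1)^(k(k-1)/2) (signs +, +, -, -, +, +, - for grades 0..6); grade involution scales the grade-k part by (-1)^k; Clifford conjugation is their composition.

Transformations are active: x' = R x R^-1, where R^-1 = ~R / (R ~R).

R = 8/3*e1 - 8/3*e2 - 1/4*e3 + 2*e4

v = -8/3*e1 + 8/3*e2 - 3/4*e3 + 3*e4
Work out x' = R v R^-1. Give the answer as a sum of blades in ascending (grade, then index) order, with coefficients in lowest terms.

~R = 8/3*e1 - 8/3*e2 - 1/4*e3 + 2*e4, and R ~R = 1481/144, so R^-1 = ~R / (1481/144).
R v = -2885/144 - 8/3*e13 + 40/3*e14 + 8/3*e23 - 40/3*e24 + 3/4*e34
Answer: -34312/4443*e1 + 34312/4443*e2 + 10213/5924*e3 - 15983/1481*e4


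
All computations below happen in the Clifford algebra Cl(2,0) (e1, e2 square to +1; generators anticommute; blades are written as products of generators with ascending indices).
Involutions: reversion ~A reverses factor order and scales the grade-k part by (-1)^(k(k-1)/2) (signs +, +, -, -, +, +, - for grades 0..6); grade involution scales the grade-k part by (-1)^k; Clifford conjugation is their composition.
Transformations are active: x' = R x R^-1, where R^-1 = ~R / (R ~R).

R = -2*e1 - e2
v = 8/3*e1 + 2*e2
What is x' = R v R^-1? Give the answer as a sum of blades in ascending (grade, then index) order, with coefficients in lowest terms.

~R = -2*e1 - e2, and R ~R = 5, so R^-1 = ~R / (5).
R v = -22/3 - 4/3*e1 e2
Answer: 16/5*e1 + 14/15*e2


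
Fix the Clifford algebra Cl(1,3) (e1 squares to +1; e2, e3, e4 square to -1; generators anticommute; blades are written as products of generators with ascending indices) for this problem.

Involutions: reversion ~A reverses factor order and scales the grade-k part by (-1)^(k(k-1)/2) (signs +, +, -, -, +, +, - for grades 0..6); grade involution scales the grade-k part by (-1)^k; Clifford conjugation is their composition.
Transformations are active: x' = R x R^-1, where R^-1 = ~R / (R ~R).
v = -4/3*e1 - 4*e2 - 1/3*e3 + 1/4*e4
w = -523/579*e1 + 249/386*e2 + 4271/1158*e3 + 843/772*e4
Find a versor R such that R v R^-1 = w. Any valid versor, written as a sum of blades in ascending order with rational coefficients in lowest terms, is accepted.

The midline construction: v and w both square to -691/48, so reflecting in their sum -1295/579*e1 - 1295/386*e2 + 1295/386*e3 + 259/193*e4 exchanges them.
Answer: -1295/579*e1 - 1295/386*e2 + 1295/386*e3 + 259/193*e4


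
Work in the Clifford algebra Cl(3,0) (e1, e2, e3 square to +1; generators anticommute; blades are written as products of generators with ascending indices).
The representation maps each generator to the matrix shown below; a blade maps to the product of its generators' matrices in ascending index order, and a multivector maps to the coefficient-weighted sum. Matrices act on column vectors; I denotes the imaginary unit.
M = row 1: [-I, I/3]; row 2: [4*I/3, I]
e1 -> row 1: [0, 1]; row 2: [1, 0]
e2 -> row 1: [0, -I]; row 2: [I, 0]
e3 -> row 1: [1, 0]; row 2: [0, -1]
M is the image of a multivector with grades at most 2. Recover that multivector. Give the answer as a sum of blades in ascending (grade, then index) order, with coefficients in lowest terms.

Method: 1, rho(e1), rho(e2), rho(e3) form a trace-orthogonal basis of the 2x2 complex matrices (tr(X Y) = 2 if X = Y, else 0), so M = m0*1 + m1*rho(e1) + m2*rho(e2) + m3*rho(e3) with m0 = tr(M)/2 = 0, m1 = tr(M rho(e1))/2 = 5*I/6, m2 = tr(M rho(e2))/2 = 1/2, m3 = tr(M rho(e3))/2 = -I.
Multiplying table entries, the bivector images are rho(e1 e2) = I*rho(e3), rho(e1 e3) = -I*rho(e2), rho(e2 e3) = I*rho(e1); with real blade coefficients the real parts of m0..m3 are the coefficients of 1, e1, e2, e3 and the imaginary parts give the bivectors (e2 e3: Im m1, e1 e3: -Im m2, e1 e2: Im m3).
Answer: 1/2*e2 - e1 e2 + 5/6*e2 e3


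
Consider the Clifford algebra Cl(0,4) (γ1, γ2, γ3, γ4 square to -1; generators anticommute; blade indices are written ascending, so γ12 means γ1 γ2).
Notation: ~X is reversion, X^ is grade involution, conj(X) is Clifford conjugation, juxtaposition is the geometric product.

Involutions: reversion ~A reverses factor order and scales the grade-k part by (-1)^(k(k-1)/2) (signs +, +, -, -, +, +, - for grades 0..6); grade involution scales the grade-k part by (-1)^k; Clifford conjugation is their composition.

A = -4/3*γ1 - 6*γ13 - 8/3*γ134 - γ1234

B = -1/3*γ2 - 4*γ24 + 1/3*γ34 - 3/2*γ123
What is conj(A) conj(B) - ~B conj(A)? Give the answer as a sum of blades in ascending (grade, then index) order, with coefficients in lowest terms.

first term: -8/9*γ1 - 9*γ2 - 3/2*γ4 + 1/9*γ12 - 4*γ13 + 2*γ14 + 2*γ23 - 4*γ24 + 26/3*γ123 + 16/3*γ124 - 1/9*γ134 - 224/9*γ1234
second term: -8/9*γ1 + 9*γ2 - 3/2*γ4 + 1/9*γ12 - 4*γ13 - 2*γ14 - 2*γ23 - 4*γ24 - 26/3*γ123 + 16/3*γ124 - 1/9*γ134 - 224/9*γ1234
Answer: -18*γ2 + 4*γ14 + 4*γ23 + 52/3*γ123


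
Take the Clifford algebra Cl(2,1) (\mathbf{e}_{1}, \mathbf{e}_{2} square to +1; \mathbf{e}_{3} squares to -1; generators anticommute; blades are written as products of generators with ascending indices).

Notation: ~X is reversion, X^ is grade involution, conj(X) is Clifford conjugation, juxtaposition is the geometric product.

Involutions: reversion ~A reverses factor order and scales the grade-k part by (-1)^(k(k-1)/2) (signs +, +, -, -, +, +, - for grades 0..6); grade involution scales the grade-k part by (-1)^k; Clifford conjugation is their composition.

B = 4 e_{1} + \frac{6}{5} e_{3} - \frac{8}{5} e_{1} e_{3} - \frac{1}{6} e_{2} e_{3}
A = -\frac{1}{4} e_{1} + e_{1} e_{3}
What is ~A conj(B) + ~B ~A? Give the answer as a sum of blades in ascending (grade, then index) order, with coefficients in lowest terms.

first term: -\frac{3}{5} - \frac{6}{5} e_{1} - \frac{22}{5} e_{3} - \frac{1}{6} e_{1} e_{2} + \frac{3}{10} e_{1} e_{3} - \frac{1}{24} e_{1} e_{2} e_{3}
second term: -\frac{13}{5} - \frac{6}{5} e_{1} - \frac{18}{5} e_{3} + \frac{1}{6} e_{1} e_{2} + \frac{3}{10} e_{1} e_{3} - \frac{1}{24} e_{1} e_{2} e_{3}
Answer: -\frac{16}{5} - \frac{12}{5} e_{1} - 8 e_{3} + \frac{3}{5} e_{1} e_{3} - \frac{1}{12} e_{1} e_{2} e_{3}


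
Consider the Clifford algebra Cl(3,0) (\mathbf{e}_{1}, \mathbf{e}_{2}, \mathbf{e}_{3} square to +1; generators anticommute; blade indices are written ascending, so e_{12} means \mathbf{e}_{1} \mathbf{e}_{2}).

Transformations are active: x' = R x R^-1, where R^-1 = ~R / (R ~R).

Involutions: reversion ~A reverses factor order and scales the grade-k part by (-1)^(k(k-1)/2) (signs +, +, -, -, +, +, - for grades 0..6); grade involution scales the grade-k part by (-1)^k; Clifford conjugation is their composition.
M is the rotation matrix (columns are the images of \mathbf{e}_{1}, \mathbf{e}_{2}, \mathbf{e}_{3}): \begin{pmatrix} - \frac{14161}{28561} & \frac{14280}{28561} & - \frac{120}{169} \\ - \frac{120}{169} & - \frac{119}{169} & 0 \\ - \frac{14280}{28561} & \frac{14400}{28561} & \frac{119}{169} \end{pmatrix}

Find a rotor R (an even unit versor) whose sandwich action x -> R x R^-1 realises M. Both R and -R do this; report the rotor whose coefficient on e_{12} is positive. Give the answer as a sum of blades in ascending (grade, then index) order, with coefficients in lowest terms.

Method: write R = a + b12*e_{12} + b13*e_{13} + b23*e_{23} with a^2 + b12^2 + b13^2 + b23^2 = 1 (so R^-1 = ~R). Expanding the columns R e_j ~R gives tr M = 4a^2 - 1 and, from the antisymmetric part, M21 - M12 = -4a*b12, M13 - M31 = 4a*b13, M32 - M23 = -4a*b23.
Here tr M = -\frac{14161}{28561}, so a^2 = (1 + tr M)/4 = \frac{3600}{28561} and a = ±\frac{60}{169}. Taking a = \frac{60}{169}: M21 - M12 = -\frac{34560}{28561}, M13 - M31 = -\frac{6000}{28561}, M32 - M23 = \frac{14400}{28561}, giving b12 = \frac{144}{169}, b13 = -\frac{25}{169}, b23 = -\frac{60}{169}, i.e. R = \frac{60}{169} + \frac{144}{169} e_{12} - \frac{25}{169} e_{13} - \frac{60}{169} e_{23}.
Its e_{12} coefficient is already positive.
Answer: \frac{60}{169} + \frac{144}{169} e_{12} - \frac{25}{169} e_{13} - \frac{60}{169} e_{23}. Key observation: the double cover Spin(3) -> SO(3) sends R and -R to the same matrix (trace -\frac{14161}{28561} here), so the stated sign of the e_{12} coefficient is what selects one sheet.


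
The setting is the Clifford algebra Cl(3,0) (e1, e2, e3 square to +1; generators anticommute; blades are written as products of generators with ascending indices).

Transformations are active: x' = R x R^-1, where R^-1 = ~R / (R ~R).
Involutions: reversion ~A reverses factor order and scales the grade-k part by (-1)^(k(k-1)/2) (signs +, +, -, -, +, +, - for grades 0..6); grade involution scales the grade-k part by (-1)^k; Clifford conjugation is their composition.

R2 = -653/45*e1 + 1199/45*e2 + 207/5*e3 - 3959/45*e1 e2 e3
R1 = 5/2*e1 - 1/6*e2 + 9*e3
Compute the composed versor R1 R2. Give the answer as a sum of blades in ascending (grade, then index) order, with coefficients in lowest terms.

Distribute over the terms of R1 (each basis-blade product reordered to ascending indices, repeated generators contracted through their squares):
(5/2*e1) R2 = -653/18 + 1199/18*e1 e2 + 207/2*e1 e3 - 3959/18*e2 e3
(-1/6*e2) R2 = -1199/270 - 653/270*e1 e2 - 3959/270*e1 e3 - 69/10*e2 e3
(9*e3) R2 = 1863/5 - 3959/5*e1 e2 + 653/5*e1 e3 - 1199/5*e2 e3
Summing the partial products and collecting blades:
Answer: 44804/135 - 98227/135*e1 e2 + 29624/135*e1 e3 - 20999/45*e2 e3


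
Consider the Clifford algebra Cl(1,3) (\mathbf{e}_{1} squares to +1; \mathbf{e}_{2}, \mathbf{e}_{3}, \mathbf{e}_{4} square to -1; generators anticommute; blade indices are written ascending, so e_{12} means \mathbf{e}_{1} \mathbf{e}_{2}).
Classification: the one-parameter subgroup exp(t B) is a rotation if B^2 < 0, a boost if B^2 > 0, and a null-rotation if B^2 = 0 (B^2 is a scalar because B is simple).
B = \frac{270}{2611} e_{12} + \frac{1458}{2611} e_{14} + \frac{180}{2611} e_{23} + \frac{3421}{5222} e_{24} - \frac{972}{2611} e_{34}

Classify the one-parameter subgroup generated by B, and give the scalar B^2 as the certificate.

B^2 term by term: the squares give (\frac{270}{2611})^2*(e_{12})^2 + (\frac{1458}{2611})^2*(e_{14})^2 + (\frac{180}{2611})^2*(e_{23})^2 + (\frac{3421}{5222})^2*(e_{24})^2 + (-\frac{972}{2611})^2*(e_{34})^2 = \frac{72900}{6817321}*(+1) + \frac{2125764}{6817321}*(+1) + \frac{32400}{6817321}*(-1) + \frac{11703241}{27269284}*(-1) + \frac{944784}{6817321}*(-1) = -\frac{1}{4} (each basis 2-blade squares to minus the product of its generators' squares); cross terms between blades sharing an index anticommute and cancel; the commuting (index-disjoint) pairs give grade-4 terms 2*c*c'*(blade product), which cancel blade by blade — e_{1234}: -\frac{524880}{6817321} + \frac{524880}{6817321} = 0 — confirming B is simple. So B^2 = -\frac{1}{4}.
Answer: rotation, certificate B^2 = -\frac{1}{4}. Key observation: B^2 = -\frac{1}{4} is a conjugation invariant, so its sign decides the class regardless of the surface form of B.


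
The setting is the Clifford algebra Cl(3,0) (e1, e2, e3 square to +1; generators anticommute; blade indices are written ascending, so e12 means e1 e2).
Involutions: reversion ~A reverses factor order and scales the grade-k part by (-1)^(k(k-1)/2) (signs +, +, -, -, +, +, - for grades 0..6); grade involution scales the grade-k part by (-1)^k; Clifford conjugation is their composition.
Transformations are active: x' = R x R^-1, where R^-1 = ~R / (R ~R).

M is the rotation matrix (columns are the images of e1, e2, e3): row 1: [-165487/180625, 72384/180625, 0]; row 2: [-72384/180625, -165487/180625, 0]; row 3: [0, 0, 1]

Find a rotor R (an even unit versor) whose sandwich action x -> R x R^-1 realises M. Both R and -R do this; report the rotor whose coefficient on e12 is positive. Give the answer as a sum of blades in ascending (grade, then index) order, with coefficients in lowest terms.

Method: write R = a + b12*e12 + b13*e13 + b23*e23 with a^2 + b12^2 + b13^2 + b23^2 = 1 (so R^-1 = ~R). Expanding the columns R e_j ~R gives tr M = 4a^2 - 1 and, from the antisymmetric part, M21 - M12 = -4a*b12, M13 - M31 = 4a*b13, M32 - M23 = -4a*b23.
Here tr M = -150349/180625, so a^2 = (1 + tr M)/4 = 7569/180625 and a = ±87/425. Taking a = 87/425: M21 - M12 = -144768/180625, M13 - M31 = 0, M32 - M23 = 0, giving b12 = 416/425, b13 = 0, b23 = 0, i.e. R = 87/425 + 416/425*e12.
Its e12 coefficient is already positive.
Answer: 87/425 + 416/425*e12. Key observation: the double cover Spin(3) -> SO(3) sends R and -R to the same matrix (trace -150349/180625 here), so the stated sign of the e12 coefficient is what selects one sheet.


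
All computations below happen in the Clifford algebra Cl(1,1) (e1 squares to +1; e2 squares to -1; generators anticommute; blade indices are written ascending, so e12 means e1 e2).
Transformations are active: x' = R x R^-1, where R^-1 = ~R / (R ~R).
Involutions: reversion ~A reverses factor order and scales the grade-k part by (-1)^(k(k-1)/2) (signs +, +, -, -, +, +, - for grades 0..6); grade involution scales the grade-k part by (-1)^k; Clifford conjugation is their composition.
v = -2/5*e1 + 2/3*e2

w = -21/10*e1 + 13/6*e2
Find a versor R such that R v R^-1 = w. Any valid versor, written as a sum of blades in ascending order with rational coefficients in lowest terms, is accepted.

Since q(v) = q(w) = -64/225, the sum R = v + w = -5/2*e1 + 17/6*e2 does the job whenever invertible.
Answer: -5/2*e1 + 17/6*e2


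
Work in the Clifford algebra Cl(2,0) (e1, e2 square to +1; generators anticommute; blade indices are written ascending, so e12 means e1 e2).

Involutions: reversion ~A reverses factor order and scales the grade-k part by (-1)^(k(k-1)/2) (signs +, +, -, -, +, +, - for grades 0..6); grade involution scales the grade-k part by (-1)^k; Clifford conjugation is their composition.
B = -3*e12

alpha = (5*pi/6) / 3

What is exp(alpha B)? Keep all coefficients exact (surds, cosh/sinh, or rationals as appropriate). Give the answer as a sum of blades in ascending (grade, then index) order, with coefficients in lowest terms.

B^2 = (-3)^2*(e12)^2 = 9*(-1) = -9 (a basis 2-blade squares to minus the product of its generators' squares).
B^2 = -9 — a negative square means the series sums to a rotation: l = 3, alpha*l = 5*pi/6, so exp(alpha B) = cos(5*pi/6) + (sin(5*pi/6)/3)*B = -sqrt(3)/2 + (1/6)*B.
Answer: -sqrt(3)/2 - 1/2*e12


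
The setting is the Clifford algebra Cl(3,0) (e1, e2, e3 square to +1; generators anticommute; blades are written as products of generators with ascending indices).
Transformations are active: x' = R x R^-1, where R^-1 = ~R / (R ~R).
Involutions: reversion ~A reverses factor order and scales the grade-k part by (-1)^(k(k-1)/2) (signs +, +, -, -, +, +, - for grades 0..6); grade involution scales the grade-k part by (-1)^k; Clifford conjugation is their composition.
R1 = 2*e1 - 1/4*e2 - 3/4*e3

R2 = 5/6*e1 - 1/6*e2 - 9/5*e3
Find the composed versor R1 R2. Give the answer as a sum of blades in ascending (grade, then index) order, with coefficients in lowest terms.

Distribute over the terms of R1 (each basis-blade product reordered to ascending indices, repeated generators contracted through their squares):
(2*e1) R2 = 5/3 - 1/3*e1 e2 - 18/5*e1 e3
(-1/4*e2) R2 = 1/24 + 5/24*e1 e2 + 9/20*e2 e3
(-3/4*e3) R2 = 27/20 + 5/8*e1 e3 - 1/8*e2 e3
Summing the partial products and collecting blades:
Answer: 367/120 - 1/8*e1 e2 - 119/40*e1 e3 + 13/40*e2 e3


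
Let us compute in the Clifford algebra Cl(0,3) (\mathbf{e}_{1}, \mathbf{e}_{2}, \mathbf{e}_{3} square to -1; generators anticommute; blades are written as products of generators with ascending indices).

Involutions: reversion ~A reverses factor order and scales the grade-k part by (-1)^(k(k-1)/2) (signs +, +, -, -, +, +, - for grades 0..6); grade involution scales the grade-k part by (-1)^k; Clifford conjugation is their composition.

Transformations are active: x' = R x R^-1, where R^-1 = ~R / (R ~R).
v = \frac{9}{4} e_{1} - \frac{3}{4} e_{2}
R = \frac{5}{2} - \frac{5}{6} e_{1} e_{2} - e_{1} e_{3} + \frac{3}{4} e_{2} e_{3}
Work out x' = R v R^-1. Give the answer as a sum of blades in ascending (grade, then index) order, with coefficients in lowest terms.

~R = \frac{5}{2} + \frac{5}{6} e_{1} e_{2} + e_{1} e_{3} - \frac{3}{4} e_{2} e_{3}, and R ~R = \frac{1225}{144}, so R^-1 = ~R / (\frac{1225}{144}).
R v = 5 e_{1} - \frac{15}{4} e_{2} - \frac{45}{16} e_{3} + \frac{15}{16} e_{1} e_{2} e_{3}
Answer: \frac{837}{980} e_{1} - \frac{1209}{980} e_{2} - \frac{90}{49} e_{3}


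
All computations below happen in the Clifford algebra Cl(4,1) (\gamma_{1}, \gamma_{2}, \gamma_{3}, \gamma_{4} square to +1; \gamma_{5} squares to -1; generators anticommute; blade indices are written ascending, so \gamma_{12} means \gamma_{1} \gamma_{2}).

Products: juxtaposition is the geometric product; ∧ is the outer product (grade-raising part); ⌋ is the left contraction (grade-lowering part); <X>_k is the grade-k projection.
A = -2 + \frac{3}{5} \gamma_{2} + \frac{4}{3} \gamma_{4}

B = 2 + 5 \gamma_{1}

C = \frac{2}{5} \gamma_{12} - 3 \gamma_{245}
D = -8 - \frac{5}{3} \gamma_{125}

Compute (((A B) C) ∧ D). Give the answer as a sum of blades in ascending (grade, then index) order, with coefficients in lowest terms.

step 1: -4 - 10 \gamma_{1} + \frac{6}{5} \gamma_{2} + \frac{8}{3} \gamma_{4} - 3 \gamma_{12} - \frac{20}{3} \gamma_{14}
step 2: \frac{6}{5} - \frac{12}{25} \gamma_{1} - 4 \gamma_{2} - \frac{8}{5} \gamma_{12} - \frac{8}{3} \gamma_{24} + 8 \gamma_{25} - \frac{18}{5} \gamma_{45} + \frac{16}{15} \gamma_{124} - 20 \gamma_{125} + 9 \gamma_{145} + 12 \gamma_{245} + 30 \gamma_{1245}
step 3: -\frac{48}{5} + \frac{96}{25} \gamma_{1} + 32 \gamma_{2} + \frac{64}{5} \gamma_{12} + \frac{64}{3} \gamma_{24} - 64 \gamma_{25} + \frac{144}{5} \gamma_{45} - \frac{128}{15} \gamma_{124} + 158 \gamma_{125} - 72 \gamma_{145} - 96 \gamma_{245} - 240 \gamma_{1245}
Answer: -\frac{48}{5} + \frac{96}{25} \gamma_{1} + 32 \gamma_{2} + \frac{64}{5} \gamma_{12} + \frac{64}{3} \gamma_{24} - 64 \gamma_{25} + \frac{144}{5} \gamma_{45} - \frac{128}{15} \gamma_{124} + 158 \gamma_{125} - 72 \gamma_{145} - 96 \gamma_{245} - 240 \gamma_{1245}
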